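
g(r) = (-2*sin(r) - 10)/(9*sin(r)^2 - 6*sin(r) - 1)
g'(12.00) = -5.45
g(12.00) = -1.86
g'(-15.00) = 2.83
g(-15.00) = -1.30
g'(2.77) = -2.28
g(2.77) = 5.38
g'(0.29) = -1.24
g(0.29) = 5.34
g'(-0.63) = -3.98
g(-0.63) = -1.56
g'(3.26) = 2860.31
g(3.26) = 58.95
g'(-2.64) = 7.83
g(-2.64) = -2.28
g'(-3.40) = 2.77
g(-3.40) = 5.40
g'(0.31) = -0.34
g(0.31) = 5.32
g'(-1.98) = 0.57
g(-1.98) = -0.68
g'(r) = (-18*sin(r)*cos(r) + 6*cos(r))*(-2*sin(r) - 10)/(9*sin(r)^2 - 6*sin(r) - 1)^2 - 2*cos(r)/(9*sin(r)^2 - 6*sin(r) - 1) = 2*(9*sin(r)^2 + 90*sin(r) - 29)*cos(r)/(9*sin(r)^2 - 6*sin(r) - 1)^2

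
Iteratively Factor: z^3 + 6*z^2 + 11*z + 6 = (z + 3)*(z^2 + 3*z + 2) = (z + 1)*(z + 3)*(z + 2)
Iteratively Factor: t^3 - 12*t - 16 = (t - 4)*(t^2 + 4*t + 4) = (t - 4)*(t + 2)*(t + 2)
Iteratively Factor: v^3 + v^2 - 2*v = (v + 2)*(v^2 - v) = (v - 1)*(v + 2)*(v)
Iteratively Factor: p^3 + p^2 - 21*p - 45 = (p + 3)*(p^2 - 2*p - 15) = (p - 5)*(p + 3)*(p + 3)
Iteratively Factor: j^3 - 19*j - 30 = (j - 5)*(j^2 + 5*j + 6) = (j - 5)*(j + 2)*(j + 3)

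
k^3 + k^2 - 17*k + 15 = (k - 3)*(k - 1)*(k + 5)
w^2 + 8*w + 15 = (w + 3)*(w + 5)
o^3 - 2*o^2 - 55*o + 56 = (o - 8)*(o - 1)*(o + 7)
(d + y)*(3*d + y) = 3*d^2 + 4*d*y + y^2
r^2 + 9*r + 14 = (r + 2)*(r + 7)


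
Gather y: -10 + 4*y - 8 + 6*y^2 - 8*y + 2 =6*y^2 - 4*y - 16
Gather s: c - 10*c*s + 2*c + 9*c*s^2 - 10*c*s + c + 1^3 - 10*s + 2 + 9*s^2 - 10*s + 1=4*c + s^2*(9*c + 9) + s*(-20*c - 20) + 4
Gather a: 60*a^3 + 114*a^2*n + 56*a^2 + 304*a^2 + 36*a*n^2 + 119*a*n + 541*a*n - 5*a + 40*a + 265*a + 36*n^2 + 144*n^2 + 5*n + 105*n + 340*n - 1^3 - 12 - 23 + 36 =60*a^3 + a^2*(114*n + 360) + a*(36*n^2 + 660*n + 300) + 180*n^2 + 450*n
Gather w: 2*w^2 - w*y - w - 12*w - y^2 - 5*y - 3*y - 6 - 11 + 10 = 2*w^2 + w*(-y - 13) - y^2 - 8*y - 7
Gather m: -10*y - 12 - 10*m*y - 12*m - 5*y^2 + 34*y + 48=m*(-10*y - 12) - 5*y^2 + 24*y + 36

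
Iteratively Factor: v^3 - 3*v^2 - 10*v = (v - 5)*(v^2 + 2*v) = v*(v - 5)*(v + 2)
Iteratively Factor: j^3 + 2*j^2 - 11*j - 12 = (j + 4)*(j^2 - 2*j - 3) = (j - 3)*(j + 4)*(j + 1)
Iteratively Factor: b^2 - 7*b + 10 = (b - 2)*(b - 5)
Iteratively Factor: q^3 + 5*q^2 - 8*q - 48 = (q - 3)*(q^2 + 8*q + 16) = (q - 3)*(q + 4)*(q + 4)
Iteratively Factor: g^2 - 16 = (g - 4)*(g + 4)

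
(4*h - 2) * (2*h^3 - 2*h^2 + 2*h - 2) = 8*h^4 - 12*h^3 + 12*h^2 - 12*h + 4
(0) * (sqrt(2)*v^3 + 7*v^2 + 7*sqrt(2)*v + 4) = 0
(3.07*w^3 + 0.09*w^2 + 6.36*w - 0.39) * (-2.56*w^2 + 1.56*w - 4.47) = -7.8592*w^5 + 4.5588*w^4 - 29.8641*w^3 + 10.5177*w^2 - 29.0376*w + 1.7433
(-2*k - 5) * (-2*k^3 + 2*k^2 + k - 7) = 4*k^4 + 6*k^3 - 12*k^2 + 9*k + 35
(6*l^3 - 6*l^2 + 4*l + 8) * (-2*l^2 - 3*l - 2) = -12*l^5 - 6*l^4 - 2*l^3 - 16*l^2 - 32*l - 16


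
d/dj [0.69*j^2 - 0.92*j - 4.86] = 1.38*j - 0.92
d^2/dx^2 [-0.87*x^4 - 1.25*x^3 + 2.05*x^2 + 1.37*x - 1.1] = -10.44*x^2 - 7.5*x + 4.1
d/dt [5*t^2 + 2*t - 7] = 10*t + 2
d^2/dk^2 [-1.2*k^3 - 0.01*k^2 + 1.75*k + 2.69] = -7.2*k - 0.02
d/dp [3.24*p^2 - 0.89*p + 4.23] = 6.48*p - 0.89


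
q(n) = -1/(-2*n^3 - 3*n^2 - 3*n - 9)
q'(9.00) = 0.00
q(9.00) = 0.00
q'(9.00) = 0.00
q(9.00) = 0.00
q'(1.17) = -0.05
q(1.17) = 0.05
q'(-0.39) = -0.02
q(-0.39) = 0.12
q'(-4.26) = -0.01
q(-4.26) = -0.01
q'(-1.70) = -1.35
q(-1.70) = 0.36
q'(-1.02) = -0.06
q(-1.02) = 0.14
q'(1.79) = -0.03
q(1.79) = 0.03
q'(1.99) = -0.02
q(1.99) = 0.02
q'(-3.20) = -0.04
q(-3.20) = -0.03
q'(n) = -(6*n^2 + 6*n + 3)/(-2*n^3 - 3*n^2 - 3*n - 9)^2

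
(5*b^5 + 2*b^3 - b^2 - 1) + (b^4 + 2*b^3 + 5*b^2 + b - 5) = 5*b^5 + b^4 + 4*b^3 + 4*b^2 + b - 6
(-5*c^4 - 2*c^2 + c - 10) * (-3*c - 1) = 15*c^5 + 5*c^4 + 6*c^3 - c^2 + 29*c + 10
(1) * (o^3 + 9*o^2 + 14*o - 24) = o^3 + 9*o^2 + 14*o - 24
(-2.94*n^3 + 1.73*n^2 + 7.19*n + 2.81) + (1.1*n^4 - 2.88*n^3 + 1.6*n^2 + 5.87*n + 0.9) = 1.1*n^4 - 5.82*n^3 + 3.33*n^2 + 13.06*n + 3.71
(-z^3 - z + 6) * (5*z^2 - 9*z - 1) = -5*z^5 + 9*z^4 - 4*z^3 + 39*z^2 - 53*z - 6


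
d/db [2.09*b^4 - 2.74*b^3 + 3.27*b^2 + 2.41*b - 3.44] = 8.36*b^3 - 8.22*b^2 + 6.54*b + 2.41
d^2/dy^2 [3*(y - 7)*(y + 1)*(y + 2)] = 18*y - 24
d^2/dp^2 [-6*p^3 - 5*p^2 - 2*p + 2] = -36*p - 10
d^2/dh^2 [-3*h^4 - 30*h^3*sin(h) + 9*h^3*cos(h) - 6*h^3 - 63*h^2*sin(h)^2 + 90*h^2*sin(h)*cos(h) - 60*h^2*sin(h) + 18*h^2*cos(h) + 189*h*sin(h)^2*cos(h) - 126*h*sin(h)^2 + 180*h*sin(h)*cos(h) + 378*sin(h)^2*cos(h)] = 30*h^3*sin(h) - 9*h^3*cos(h) + 6*h^2*sin(h) - 180*h^2*sin(2*h) - 198*h^2*cos(h) - 126*h^2*cos(2*h) - 36*h^2 - 252*h*sin(h) - 612*h*sin(2*h) - 933*h*cos(h)/4 + 108*h*cos(2*h) + 1701*h*cos(3*h)/4 - 36*h - 429*sin(h)/2 - 162*sin(2*h) + 567*sin(3*h)/2 - 117*cos(h)/2 + 423*cos(2*h) + 1701*cos(3*h)/2 - 63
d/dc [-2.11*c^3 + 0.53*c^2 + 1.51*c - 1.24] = -6.33*c^2 + 1.06*c + 1.51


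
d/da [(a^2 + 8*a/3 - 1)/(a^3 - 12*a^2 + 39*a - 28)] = (-3*a^4 - 16*a^3 + 222*a^2 - 240*a - 107)/(3*(a^6 - 24*a^5 + 222*a^4 - 992*a^3 + 2193*a^2 - 2184*a + 784))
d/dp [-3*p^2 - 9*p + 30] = -6*p - 9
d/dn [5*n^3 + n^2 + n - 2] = 15*n^2 + 2*n + 1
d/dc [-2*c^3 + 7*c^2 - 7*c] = -6*c^2 + 14*c - 7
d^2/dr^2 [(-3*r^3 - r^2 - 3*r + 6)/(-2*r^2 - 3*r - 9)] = 6*(-7*r^3 + 39*r^2 + 153*r + 18)/(8*r^6 + 36*r^5 + 162*r^4 + 351*r^3 + 729*r^2 + 729*r + 729)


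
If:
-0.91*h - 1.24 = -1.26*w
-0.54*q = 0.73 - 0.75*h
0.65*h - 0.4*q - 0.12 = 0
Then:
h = -4.45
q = -7.54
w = -2.23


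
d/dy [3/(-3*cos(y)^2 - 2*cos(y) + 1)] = -6*(3*cos(y) + 1)*sin(y)/(3*cos(y)^2 + 2*cos(y) - 1)^2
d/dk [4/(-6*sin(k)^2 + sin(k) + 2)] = 4*(12*sin(k) - 1)*cos(k)/(-6*sin(k)^2 + sin(k) + 2)^2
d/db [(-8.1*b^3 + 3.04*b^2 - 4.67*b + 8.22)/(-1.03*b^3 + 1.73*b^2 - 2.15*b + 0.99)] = (-10.8818*b^4 + 25.2098*b^3 + 2.8859*b^2 - 22.422*b + 13.0497)/(1.0609*b^6 - 3.5638*b^5 + 7.4219*b^4 - 9.4784*b^3 + 8.0479*b^2 - 4.257*b + 0.9801)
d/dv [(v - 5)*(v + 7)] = 2*v + 2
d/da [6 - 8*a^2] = -16*a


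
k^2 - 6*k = k*(k - 6)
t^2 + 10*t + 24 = (t + 4)*(t + 6)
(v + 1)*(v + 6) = v^2 + 7*v + 6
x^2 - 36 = (x - 6)*(x + 6)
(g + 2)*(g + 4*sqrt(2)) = g^2 + 2*g + 4*sqrt(2)*g + 8*sqrt(2)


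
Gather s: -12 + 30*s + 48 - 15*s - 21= 15*s + 15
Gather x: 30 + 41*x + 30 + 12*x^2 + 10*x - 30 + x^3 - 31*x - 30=x^3 + 12*x^2 + 20*x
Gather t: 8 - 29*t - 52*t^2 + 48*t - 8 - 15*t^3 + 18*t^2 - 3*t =-15*t^3 - 34*t^2 + 16*t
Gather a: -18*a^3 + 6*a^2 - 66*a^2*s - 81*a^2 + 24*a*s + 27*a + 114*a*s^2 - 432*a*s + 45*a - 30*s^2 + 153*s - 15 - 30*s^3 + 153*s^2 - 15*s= -18*a^3 + a^2*(-66*s - 75) + a*(114*s^2 - 408*s + 72) - 30*s^3 + 123*s^2 + 138*s - 15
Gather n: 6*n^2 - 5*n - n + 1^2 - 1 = 6*n^2 - 6*n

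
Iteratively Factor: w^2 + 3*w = (w)*(w + 3)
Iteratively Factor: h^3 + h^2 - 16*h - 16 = (h - 4)*(h^2 + 5*h + 4) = (h - 4)*(h + 4)*(h + 1)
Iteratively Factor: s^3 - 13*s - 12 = (s + 1)*(s^2 - s - 12) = (s - 4)*(s + 1)*(s + 3)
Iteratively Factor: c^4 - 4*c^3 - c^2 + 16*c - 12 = (c - 3)*(c^3 - c^2 - 4*c + 4) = (c - 3)*(c - 1)*(c^2 - 4) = (c - 3)*(c - 1)*(c + 2)*(c - 2)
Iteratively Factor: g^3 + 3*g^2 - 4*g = (g)*(g^2 + 3*g - 4) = g*(g - 1)*(g + 4)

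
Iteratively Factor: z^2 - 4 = (z + 2)*(z - 2)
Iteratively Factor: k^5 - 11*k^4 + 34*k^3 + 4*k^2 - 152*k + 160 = (k - 4)*(k^4 - 7*k^3 + 6*k^2 + 28*k - 40) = (k - 4)*(k - 2)*(k^3 - 5*k^2 - 4*k + 20) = (k - 4)*(k - 2)*(k + 2)*(k^2 - 7*k + 10) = (k - 5)*(k - 4)*(k - 2)*(k + 2)*(k - 2)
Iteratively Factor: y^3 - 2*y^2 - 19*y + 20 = (y + 4)*(y^2 - 6*y + 5) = (y - 1)*(y + 4)*(y - 5)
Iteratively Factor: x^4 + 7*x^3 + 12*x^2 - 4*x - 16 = (x - 1)*(x^3 + 8*x^2 + 20*x + 16) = (x - 1)*(x + 4)*(x^2 + 4*x + 4) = (x - 1)*(x + 2)*(x + 4)*(x + 2)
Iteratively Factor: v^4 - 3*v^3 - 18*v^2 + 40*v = (v - 2)*(v^3 - v^2 - 20*v) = v*(v - 2)*(v^2 - v - 20) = v*(v - 5)*(v - 2)*(v + 4)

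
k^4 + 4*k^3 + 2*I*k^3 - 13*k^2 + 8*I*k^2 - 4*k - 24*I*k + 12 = (k - 2)*(k + 6)*(k + I)^2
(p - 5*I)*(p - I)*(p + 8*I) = p^3 + 2*I*p^2 + 43*p - 40*I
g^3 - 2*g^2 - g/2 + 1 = (g - 2)*(g - sqrt(2)/2)*(g + sqrt(2)/2)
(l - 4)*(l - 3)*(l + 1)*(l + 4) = l^4 - 2*l^3 - 19*l^2 + 32*l + 48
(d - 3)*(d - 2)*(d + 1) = d^3 - 4*d^2 + d + 6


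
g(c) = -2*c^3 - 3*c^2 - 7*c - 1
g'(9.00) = -547.00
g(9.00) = -1765.00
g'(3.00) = -79.00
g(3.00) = -103.00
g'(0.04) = -7.25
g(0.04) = -1.28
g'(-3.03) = -43.91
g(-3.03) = 48.30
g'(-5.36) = -147.22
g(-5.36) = 258.31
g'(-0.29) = -5.76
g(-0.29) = 0.83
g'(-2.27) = -24.30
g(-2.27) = 22.83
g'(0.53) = -11.87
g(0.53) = -5.85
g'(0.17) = -8.19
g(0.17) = -2.29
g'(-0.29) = -5.76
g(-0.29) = 0.83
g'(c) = -6*c^2 - 6*c - 7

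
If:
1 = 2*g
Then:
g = 1/2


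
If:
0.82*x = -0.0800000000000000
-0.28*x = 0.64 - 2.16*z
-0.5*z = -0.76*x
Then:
No Solution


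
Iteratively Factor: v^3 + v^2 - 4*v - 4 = (v + 2)*(v^2 - v - 2) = (v + 1)*(v + 2)*(v - 2)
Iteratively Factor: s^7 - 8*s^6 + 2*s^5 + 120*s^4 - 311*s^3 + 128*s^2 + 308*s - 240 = (s + 4)*(s^6 - 12*s^5 + 50*s^4 - 80*s^3 + 9*s^2 + 92*s - 60) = (s - 5)*(s + 4)*(s^5 - 7*s^4 + 15*s^3 - 5*s^2 - 16*s + 12) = (s - 5)*(s - 1)*(s + 4)*(s^4 - 6*s^3 + 9*s^2 + 4*s - 12) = (s - 5)*(s - 1)*(s + 1)*(s + 4)*(s^3 - 7*s^2 + 16*s - 12) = (s - 5)*(s - 2)*(s - 1)*(s + 1)*(s + 4)*(s^2 - 5*s + 6) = (s - 5)*(s - 2)^2*(s - 1)*(s + 1)*(s + 4)*(s - 3)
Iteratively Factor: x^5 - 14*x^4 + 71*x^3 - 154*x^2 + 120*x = (x - 5)*(x^4 - 9*x^3 + 26*x^2 - 24*x) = (x - 5)*(x - 4)*(x^3 - 5*x^2 + 6*x) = x*(x - 5)*(x - 4)*(x^2 - 5*x + 6) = x*(x - 5)*(x - 4)*(x - 3)*(x - 2)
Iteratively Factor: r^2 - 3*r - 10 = (r - 5)*(r + 2)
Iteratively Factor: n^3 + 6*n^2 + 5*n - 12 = (n - 1)*(n^2 + 7*n + 12) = (n - 1)*(n + 3)*(n + 4)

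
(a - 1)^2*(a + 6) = a^3 + 4*a^2 - 11*a + 6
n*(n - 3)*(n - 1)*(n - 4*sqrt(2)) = n^4 - 4*sqrt(2)*n^3 - 4*n^3 + 3*n^2 + 16*sqrt(2)*n^2 - 12*sqrt(2)*n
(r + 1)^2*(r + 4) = r^3 + 6*r^2 + 9*r + 4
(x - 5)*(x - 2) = x^2 - 7*x + 10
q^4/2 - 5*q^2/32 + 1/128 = (q/2 + 1/4)*(q - 1/2)*(q - 1/4)*(q + 1/4)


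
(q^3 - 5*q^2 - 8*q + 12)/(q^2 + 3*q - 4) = (q^2 - 4*q - 12)/(q + 4)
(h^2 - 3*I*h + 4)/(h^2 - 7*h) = (h^2 - 3*I*h + 4)/(h*(h - 7))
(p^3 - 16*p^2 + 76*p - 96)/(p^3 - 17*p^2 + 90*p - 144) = (p - 2)/(p - 3)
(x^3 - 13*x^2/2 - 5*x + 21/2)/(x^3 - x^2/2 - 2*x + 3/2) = (x - 7)/(x - 1)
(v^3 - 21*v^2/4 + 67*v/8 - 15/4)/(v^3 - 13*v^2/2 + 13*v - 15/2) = (4*v^2 - 11*v + 6)/(4*(v^2 - 4*v + 3))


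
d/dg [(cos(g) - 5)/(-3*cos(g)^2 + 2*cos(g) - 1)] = 3*(sin(g)^2 + 10*cos(g) - 4)*sin(g)/(3*sin(g)^2 + 2*cos(g) - 4)^2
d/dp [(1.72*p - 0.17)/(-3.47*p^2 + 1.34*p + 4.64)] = (5.9684*p^2 - 1.1798*p + 8.2086)/(12.0409*p^4 - 9.2996*p^3 - 30.406*p^2 + 12.4352*p + 21.5296)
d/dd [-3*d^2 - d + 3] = -6*d - 1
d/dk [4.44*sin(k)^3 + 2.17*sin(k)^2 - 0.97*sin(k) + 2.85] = (13.32*sin(k)^2 + 4.34*sin(k) - 0.97)*cos(k)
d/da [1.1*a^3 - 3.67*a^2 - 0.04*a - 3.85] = 3.3*a^2 - 7.34*a - 0.04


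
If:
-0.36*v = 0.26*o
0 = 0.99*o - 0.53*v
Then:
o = 0.00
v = 0.00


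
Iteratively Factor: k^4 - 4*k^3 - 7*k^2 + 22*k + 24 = (k - 4)*(k^3 - 7*k - 6) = (k - 4)*(k + 1)*(k^2 - k - 6) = (k - 4)*(k - 3)*(k + 1)*(k + 2)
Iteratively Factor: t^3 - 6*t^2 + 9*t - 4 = (t - 4)*(t^2 - 2*t + 1) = (t - 4)*(t - 1)*(t - 1)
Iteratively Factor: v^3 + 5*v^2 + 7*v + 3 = (v + 1)*(v^2 + 4*v + 3) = (v + 1)^2*(v + 3)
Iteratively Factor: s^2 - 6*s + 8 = (s - 4)*(s - 2)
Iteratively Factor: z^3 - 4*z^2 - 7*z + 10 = (z + 2)*(z^2 - 6*z + 5) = (z - 5)*(z + 2)*(z - 1)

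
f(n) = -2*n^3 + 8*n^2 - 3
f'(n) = -6*n^2 + 16*n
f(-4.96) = 437.86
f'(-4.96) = -226.97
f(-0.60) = 0.31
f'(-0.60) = -11.76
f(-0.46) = -1.11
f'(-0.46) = -8.63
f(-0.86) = 4.19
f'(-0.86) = -18.20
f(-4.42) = 325.99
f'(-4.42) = -187.94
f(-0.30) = -2.23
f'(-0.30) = -5.34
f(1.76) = 10.88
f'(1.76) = 9.57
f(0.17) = -2.78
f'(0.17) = 2.55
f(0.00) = -3.00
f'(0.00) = 0.00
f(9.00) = -813.00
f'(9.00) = -342.00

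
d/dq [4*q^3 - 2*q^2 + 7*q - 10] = 12*q^2 - 4*q + 7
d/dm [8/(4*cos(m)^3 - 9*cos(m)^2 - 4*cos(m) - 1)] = 16*(6*cos(m)^2 - 9*cos(m) - 2)*sin(m)/(4*sin(m)^2*cos(m) - 9*sin(m)^2 + 10)^2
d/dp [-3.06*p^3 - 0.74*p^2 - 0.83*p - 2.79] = -9.18*p^2 - 1.48*p - 0.83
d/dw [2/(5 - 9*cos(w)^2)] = -36*sin(w)*cos(w)/(9*cos(w)^2 - 5)^2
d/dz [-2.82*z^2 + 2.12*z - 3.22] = 2.12 - 5.64*z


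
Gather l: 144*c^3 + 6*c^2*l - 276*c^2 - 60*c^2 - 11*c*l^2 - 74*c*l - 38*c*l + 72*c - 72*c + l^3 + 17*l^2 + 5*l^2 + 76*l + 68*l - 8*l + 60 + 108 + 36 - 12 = 144*c^3 - 336*c^2 + l^3 + l^2*(22 - 11*c) + l*(6*c^2 - 112*c + 136) + 192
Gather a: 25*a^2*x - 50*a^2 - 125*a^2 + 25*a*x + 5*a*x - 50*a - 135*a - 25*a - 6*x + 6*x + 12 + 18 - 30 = a^2*(25*x - 175) + a*(30*x - 210)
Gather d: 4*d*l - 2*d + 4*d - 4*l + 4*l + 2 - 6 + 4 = d*(4*l + 2)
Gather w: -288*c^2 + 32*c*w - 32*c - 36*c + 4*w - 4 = -288*c^2 - 68*c + w*(32*c + 4) - 4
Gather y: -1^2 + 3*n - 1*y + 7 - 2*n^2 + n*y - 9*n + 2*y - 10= -2*n^2 - 6*n + y*(n + 1) - 4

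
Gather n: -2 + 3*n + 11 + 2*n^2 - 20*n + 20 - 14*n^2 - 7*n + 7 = -12*n^2 - 24*n + 36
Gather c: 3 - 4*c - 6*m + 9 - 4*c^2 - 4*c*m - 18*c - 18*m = -4*c^2 + c*(-4*m - 22) - 24*m + 12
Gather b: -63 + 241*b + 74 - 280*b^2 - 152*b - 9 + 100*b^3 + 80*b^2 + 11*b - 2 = 100*b^3 - 200*b^2 + 100*b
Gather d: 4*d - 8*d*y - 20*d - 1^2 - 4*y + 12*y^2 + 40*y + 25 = d*(-8*y - 16) + 12*y^2 + 36*y + 24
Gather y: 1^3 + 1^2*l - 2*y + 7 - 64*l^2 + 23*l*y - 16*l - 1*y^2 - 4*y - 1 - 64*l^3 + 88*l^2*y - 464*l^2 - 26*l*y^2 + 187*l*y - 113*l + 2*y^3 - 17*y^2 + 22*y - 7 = -64*l^3 - 528*l^2 - 128*l + 2*y^3 + y^2*(-26*l - 18) + y*(88*l^2 + 210*l + 16)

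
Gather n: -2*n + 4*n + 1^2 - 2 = 2*n - 1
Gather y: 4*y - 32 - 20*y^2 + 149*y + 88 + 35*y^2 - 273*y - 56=15*y^2 - 120*y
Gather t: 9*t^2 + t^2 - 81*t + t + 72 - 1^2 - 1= 10*t^2 - 80*t + 70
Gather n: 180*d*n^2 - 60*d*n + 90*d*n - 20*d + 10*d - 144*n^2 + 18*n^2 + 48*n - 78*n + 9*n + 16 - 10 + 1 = -10*d + n^2*(180*d - 126) + n*(30*d - 21) + 7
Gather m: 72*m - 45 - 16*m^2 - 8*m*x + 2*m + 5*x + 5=-16*m^2 + m*(74 - 8*x) + 5*x - 40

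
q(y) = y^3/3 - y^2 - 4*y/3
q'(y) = y^2 - 2*y - 4/3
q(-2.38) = -6.98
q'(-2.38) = 9.09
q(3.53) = -2.51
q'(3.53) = 4.07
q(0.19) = -0.29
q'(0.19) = -1.68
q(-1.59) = -1.75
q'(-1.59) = 4.37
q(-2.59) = -9.05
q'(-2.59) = 10.55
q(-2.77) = -11.06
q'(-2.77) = 11.88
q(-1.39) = -0.97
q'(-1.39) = 3.38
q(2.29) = -4.29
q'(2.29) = -0.67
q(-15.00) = -1330.00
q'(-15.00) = 253.67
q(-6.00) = -100.00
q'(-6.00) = 46.67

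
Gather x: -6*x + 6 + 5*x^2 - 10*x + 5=5*x^2 - 16*x + 11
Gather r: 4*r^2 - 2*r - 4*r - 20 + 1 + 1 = 4*r^2 - 6*r - 18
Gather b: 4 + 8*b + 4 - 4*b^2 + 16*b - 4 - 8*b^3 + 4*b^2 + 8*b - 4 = -8*b^3 + 32*b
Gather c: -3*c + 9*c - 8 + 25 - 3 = 6*c + 14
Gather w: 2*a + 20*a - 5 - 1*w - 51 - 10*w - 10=22*a - 11*w - 66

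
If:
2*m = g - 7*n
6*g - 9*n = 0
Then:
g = 3*n/2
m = -11*n/4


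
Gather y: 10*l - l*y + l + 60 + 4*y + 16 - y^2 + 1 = 11*l - y^2 + y*(4 - l) + 77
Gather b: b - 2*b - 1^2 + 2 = 1 - b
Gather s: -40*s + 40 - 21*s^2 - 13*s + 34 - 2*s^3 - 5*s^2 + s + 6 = -2*s^3 - 26*s^2 - 52*s + 80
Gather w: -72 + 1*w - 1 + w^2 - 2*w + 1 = w^2 - w - 72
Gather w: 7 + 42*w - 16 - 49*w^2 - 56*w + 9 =-49*w^2 - 14*w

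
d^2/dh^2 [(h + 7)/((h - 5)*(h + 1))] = 2*(h^3 + 21*h^2 - 69*h + 127)/(h^6 - 12*h^5 + 33*h^4 + 56*h^3 - 165*h^2 - 300*h - 125)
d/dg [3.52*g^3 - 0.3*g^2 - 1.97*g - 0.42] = 10.56*g^2 - 0.6*g - 1.97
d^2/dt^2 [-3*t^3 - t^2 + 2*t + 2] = -18*t - 2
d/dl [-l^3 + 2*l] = 2 - 3*l^2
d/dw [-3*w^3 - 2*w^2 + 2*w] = -9*w^2 - 4*w + 2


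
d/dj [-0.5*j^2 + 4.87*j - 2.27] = 4.87 - 1.0*j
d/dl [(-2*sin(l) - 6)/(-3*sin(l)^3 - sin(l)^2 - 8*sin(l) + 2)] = 2*(-6*sin(l)^3 - 28*sin(l)^2 - 6*sin(l) - 26)*cos(l)/(3*sin(l)^3 + sin(l)^2 + 8*sin(l) - 2)^2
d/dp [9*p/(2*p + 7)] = 63/(2*p + 7)^2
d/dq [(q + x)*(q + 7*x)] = 2*q + 8*x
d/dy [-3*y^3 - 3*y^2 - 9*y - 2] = -9*y^2 - 6*y - 9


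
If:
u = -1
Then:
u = -1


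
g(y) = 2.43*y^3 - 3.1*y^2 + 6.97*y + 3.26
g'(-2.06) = 50.68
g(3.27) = 77.87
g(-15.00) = -9000.04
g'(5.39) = 185.34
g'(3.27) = 64.65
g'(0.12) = 6.33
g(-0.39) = -0.07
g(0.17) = 4.37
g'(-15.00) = 1740.22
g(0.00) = 3.26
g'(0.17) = 6.13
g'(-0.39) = 10.50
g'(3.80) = 88.68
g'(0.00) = 6.97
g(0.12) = 4.06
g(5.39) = 331.28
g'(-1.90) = 45.07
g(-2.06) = -45.50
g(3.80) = 118.32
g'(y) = 7.29*y^2 - 6.2*y + 6.97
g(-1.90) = -37.84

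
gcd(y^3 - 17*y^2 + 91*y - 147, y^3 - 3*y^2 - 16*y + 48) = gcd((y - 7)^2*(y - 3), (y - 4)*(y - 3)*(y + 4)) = y - 3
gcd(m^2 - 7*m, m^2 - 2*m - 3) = 1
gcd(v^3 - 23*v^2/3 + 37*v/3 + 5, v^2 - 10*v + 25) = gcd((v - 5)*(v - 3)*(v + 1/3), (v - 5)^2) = v - 5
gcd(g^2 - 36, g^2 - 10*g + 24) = g - 6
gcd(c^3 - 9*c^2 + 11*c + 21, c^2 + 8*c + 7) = c + 1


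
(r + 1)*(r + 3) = r^2 + 4*r + 3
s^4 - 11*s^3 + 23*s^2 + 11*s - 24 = (s - 8)*(s - 3)*(s - 1)*(s + 1)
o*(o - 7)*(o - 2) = o^3 - 9*o^2 + 14*o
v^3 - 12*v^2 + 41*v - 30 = (v - 6)*(v - 5)*(v - 1)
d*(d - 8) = d^2 - 8*d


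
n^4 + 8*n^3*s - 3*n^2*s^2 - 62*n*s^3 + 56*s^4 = (n - 2*s)*(n - s)*(n + 4*s)*(n + 7*s)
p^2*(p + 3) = p^3 + 3*p^2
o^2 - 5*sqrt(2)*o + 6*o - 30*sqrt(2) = (o + 6)*(o - 5*sqrt(2))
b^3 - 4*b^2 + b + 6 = (b - 3)*(b - 2)*(b + 1)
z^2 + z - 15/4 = (z - 3/2)*(z + 5/2)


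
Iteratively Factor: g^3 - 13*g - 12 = (g - 4)*(g^2 + 4*g + 3) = (g - 4)*(g + 1)*(g + 3)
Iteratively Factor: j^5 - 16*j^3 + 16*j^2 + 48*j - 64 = (j + 4)*(j^4 - 4*j^3 + 16*j - 16) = (j - 2)*(j + 4)*(j^3 - 2*j^2 - 4*j + 8) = (j - 2)^2*(j + 4)*(j^2 - 4) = (j - 2)^3*(j + 4)*(j + 2)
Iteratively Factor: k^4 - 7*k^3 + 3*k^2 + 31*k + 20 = (k + 1)*(k^3 - 8*k^2 + 11*k + 20) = (k + 1)^2*(k^2 - 9*k + 20) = (k - 4)*(k + 1)^2*(k - 5)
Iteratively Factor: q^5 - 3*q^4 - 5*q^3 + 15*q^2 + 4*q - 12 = (q + 1)*(q^4 - 4*q^3 - q^2 + 16*q - 12) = (q - 2)*(q + 1)*(q^3 - 2*q^2 - 5*q + 6) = (q - 2)*(q + 1)*(q + 2)*(q^2 - 4*q + 3) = (q - 2)*(q - 1)*(q + 1)*(q + 2)*(q - 3)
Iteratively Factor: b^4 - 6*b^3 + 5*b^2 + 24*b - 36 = (b - 2)*(b^3 - 4*b^2 - 3*b + 18) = (b - 3)*(b - 2)*(b^2 - b - 6) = (b - 3)*(b - 2)*(b + 2)*(b - 3)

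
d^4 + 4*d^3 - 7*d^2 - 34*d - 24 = (d - 3)*(d + 1)*(d + 2)*(d + 4)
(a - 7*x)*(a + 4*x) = a^2 - 3*a*x - 28*x^2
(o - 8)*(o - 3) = o^2 - 11*o + 24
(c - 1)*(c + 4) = c^2 + 3*c - 4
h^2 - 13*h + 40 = (h - 8)*(h - 5)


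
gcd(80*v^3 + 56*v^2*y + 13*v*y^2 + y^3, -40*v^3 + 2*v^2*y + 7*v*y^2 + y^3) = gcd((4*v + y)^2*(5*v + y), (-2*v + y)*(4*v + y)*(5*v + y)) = 20*v^2 + 9*v*y + y^2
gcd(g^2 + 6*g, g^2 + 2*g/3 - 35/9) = 1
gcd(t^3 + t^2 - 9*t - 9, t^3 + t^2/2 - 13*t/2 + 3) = t + 3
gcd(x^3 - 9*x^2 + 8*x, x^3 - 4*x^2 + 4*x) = x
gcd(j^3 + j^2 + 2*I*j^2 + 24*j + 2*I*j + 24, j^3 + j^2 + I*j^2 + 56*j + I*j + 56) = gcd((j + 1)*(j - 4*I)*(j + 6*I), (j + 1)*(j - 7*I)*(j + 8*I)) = j + 1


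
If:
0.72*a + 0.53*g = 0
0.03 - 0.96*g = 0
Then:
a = -0.02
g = 0.03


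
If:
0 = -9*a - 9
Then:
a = -1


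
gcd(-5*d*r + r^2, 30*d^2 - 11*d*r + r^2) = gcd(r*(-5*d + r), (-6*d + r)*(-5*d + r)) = -5*d + r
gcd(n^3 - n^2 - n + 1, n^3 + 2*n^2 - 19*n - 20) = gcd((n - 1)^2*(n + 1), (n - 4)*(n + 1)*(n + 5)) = n + 1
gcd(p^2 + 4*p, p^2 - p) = p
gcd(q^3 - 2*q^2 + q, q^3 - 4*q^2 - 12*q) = q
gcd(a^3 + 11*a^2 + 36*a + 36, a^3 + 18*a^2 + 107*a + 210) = a + 6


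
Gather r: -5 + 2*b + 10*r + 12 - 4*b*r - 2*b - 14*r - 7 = r*(-4*b - 4)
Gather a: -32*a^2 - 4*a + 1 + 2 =-32*a^2 - 4*a + 3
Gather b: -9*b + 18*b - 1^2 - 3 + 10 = 9*b + 6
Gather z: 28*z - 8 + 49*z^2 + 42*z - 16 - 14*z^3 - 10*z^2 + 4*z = -14*z^3 + 39*z^2 + 74*z - 24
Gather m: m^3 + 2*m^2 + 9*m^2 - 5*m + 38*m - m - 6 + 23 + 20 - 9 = m^3 + 11*m^2 + 32*m + 28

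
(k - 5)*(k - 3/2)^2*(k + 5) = k^4 - 3*k^3 - 91*k^2/4 + 75*k - 225/4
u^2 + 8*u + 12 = (u + 2)*(u + 6)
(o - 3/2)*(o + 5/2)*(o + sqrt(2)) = o^3 + o^2 + sqrt(2)*o^2 - 15*o/4 + sqrt(2)*o - 15*sqrt(2)/4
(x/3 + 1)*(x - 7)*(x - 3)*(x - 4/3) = x^4/3 - 25*x^3/9 + x^2/9 + 25*x - 28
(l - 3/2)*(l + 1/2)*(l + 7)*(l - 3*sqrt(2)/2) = l^4 - 3*sqrt(2)*l^3/2 + 6*l^3 - 9*sqrt(2)*l^2 - 31*l^2/4 - 21*l/4 + 93*sqrt(2)*l/8 + 63*sqrt(2)/8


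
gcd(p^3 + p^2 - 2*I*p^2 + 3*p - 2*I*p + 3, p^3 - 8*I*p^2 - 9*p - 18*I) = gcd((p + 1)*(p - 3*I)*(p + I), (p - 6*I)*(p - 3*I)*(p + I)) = p^2 - 2*I*p + 3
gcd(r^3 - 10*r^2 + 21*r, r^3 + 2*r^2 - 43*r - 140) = r - 7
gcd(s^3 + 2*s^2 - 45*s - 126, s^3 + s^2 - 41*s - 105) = s^2 - 4*s - 21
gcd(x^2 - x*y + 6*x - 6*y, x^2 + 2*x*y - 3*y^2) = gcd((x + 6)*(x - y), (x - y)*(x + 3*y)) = x - y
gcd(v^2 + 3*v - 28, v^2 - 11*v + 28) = v - 4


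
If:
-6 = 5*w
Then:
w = -6/5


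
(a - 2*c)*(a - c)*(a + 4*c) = a^3 + a^2*c - 10*a*c^2 + 8*c^3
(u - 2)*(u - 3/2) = u^2 - 7*u/2 + 3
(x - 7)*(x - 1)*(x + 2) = x^3 - 6*x^2 - 9*x + 14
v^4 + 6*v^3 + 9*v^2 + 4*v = v*(v + 1)^2*(v + 4)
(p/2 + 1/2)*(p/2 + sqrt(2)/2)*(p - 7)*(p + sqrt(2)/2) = p^4/4 - 3*p^3/2 + 3*sqrt(2)*p^3/8 - 9*sqrt(2)*p^2/4 - 3*p^2/2 - 21*sqrt(2)*p/8 - 3*p/2 - 7/4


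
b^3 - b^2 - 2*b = b*(b - 2)*(b + 1)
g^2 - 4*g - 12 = (g - 6)*(g + 2)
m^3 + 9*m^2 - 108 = (m - 3)*(m + 6)^2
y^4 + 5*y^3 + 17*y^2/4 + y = y*(y + 1/2)^2*(y + 4)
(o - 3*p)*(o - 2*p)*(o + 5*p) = o^3 - 19*o*p^2 + 30*p^3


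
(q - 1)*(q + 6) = q^2 + 5*q - 6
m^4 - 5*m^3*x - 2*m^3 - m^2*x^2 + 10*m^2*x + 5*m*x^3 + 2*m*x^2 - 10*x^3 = (m - 2)*(m - 5*x)*(m - x)*(m + x)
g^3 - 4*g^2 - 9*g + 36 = (g - 4)*(g - 3)*(g + 3)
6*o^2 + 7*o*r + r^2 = (o + r)*(6*o + r)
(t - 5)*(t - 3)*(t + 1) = t^3 - 7*t^2 + 7*t + 15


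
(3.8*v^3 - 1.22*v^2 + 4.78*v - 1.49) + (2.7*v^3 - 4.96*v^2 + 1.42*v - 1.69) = 6.5*v^3 - 6.18*v^2 + 6.2*v - 3.18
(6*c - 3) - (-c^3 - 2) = c^3 + 6*c - 1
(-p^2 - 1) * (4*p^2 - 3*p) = -4*p^4 + 3*p^3 - 4*p^2 + 3*p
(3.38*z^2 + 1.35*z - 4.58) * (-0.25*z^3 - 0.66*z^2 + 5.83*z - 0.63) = -0.845*z^5 - 2.5683*z^4 + 19.9594*z^3 + 8.7639*z^2 - 27.5519*z + 2.8854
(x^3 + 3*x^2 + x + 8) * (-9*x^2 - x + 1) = -9*x^5 - 28*x^4 - 11*x^3 - 70*x^2 - 7*x + 8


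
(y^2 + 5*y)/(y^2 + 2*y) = (y + 5)/(y + 2)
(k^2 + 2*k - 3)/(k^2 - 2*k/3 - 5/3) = 3*(-k^2 - 2*k + 3)/(-3*k^2 + 2*k + 5)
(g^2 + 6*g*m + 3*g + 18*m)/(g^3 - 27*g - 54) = (g + 6*m)/(g^2 - 3*g - 18)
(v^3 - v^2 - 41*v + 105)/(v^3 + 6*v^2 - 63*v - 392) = (v^2 - 8*v + 15)/(v^2 - v - 56)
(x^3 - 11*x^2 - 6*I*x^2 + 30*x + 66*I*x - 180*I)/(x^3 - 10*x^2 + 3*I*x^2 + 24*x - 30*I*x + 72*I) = (x^2 - x*(5 + 6*I) + 30*I)/(x^2 + x*(-4 + 3*I) - 12*I)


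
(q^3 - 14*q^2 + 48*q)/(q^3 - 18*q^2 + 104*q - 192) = q/(q - 4)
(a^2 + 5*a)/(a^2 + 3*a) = (a + 5)/(a + 3)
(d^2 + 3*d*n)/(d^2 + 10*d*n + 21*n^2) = d/(d + 7*n)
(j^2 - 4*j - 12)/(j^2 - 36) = (j + 2)/(j + 6)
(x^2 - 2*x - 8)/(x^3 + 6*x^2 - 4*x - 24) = (x - 4)/(x^2 + 4*x - 12)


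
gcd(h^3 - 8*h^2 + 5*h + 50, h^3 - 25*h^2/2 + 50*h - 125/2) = h^2 - 10*h + 25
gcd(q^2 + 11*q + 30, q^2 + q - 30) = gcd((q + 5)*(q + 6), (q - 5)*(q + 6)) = q + 6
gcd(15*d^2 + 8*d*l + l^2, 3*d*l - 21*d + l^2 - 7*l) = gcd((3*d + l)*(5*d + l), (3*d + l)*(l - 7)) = 3*d + l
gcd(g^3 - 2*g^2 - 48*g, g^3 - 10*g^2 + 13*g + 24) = g - 8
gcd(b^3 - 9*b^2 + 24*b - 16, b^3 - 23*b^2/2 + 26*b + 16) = b - 4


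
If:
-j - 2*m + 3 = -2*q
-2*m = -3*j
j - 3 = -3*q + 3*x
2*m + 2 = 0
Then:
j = -2/3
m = -1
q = -17/6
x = -73/18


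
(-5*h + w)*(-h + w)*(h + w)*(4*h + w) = 20*h^4 + h^3*w - 21*h^2*w^2 - h*w^3 + w^4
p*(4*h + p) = 4*h*p + p^2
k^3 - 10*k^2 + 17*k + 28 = (k - 7)*(k - 4)*(k + 1)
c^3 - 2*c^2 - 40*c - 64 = (c - 8)*(c + 2)*(c + 4)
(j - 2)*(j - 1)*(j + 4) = j^3 + j^2 - 10*j + 8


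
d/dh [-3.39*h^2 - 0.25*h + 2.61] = -6.78*h - 0.25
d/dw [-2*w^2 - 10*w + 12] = -4*w - 10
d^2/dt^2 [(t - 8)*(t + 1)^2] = 6*t - 12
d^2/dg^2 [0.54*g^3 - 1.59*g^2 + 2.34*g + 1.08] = 3.24*g - 3.18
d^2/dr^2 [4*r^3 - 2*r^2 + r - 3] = 24*r - 4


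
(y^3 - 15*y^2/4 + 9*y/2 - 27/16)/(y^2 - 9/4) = (8*y^2 - 18*y + 9)/(4*(2*y + 3))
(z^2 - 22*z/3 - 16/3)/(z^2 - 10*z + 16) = (z + 2/3)/(z - 2)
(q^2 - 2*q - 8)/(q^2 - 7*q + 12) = (q + 2)/(q - 3)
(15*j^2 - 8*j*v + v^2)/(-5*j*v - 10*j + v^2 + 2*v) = (-3*j + v)/(v + 2)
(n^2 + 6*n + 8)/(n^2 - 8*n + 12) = (n^2 + 6*n + 8)/(n^2 - 8*n + 12)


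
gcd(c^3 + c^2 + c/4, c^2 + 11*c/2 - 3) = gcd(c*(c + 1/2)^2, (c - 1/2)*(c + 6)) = 1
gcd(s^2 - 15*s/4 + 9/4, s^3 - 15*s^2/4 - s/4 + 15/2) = s - 3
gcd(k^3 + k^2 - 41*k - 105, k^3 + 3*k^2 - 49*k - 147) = k^2 - 4*k - 21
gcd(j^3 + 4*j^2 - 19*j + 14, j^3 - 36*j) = 1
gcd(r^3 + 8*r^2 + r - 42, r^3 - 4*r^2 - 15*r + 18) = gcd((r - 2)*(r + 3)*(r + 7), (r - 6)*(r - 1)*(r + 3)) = r + 3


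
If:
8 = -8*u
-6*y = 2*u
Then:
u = -1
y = 1/3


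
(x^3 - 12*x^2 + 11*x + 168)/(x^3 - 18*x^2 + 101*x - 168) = (x + 3)/(x - 3)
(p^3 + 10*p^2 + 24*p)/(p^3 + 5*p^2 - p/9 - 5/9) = 9*p*(p^2 + 10*p + 24)/(9*p^3 + 45*p^2 - p - 5)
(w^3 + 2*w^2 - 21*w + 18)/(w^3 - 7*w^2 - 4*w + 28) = (w^3 + 2*w^2 - 21*w + 18)/(w^3 - 7*w^2 - 4*w + 28)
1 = 1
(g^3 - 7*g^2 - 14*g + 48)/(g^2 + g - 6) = g - 8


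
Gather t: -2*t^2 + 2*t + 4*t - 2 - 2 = -2*t^2 + 6*t - 4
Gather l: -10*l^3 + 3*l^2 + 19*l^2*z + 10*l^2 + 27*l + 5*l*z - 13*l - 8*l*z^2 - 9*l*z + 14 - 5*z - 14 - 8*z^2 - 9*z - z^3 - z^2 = -10*l^3 + l^2*(19*z + 13) + l*(-8*z^2 - 4*z + 14) - z^3 - 9*z^2 - 14*z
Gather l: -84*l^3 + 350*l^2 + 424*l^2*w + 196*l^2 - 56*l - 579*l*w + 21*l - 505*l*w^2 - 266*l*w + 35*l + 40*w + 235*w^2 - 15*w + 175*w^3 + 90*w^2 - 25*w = -84*l^3 + l^2*(424*w + 546) + l*(-505*w^2 - 845*w) + 175*w^3 + 325*w^2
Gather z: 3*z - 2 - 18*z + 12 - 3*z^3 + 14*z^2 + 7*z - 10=-3*z^3 + 14*z^2 - 8*z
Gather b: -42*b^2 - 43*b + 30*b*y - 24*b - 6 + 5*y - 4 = -42*b^2 + b*(30*y - 67) + 5*y - 10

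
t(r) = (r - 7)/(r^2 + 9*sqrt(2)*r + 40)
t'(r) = (-2*r - 9*sqrt(2))*(r - 7)/(r^2 + 9*sqrt(2)*r + 40)^2 + 1/(r^2 + 9*sqrt(2)*r + 40) = (r^2 + 9*sqrt(2)*r - (r - 7)*(2*r + 9*sqrt(2)) + 40)/(r^2 + 9*sqrt(2)*r + 40)^2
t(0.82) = -0.12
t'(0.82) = 0.05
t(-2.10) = -0.51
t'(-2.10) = 0.30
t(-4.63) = -4.64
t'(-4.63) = 6.82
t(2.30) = -0.06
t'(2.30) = 0.03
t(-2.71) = -0.76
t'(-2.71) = 0.51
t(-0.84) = -0.26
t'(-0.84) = 0.13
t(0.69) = -0.13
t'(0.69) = 0.06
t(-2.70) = -0.75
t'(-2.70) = 0.50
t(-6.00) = 35.37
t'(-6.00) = 67.33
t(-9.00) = -2.48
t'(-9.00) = -1.87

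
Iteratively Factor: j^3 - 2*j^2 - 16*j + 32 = (j + 4)*(j^2 - 6*j + 8) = (j - 4)*(j + 4)*(j - 2)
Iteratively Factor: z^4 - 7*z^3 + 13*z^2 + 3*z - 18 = (z - 3)*(z^3 - 4*z^2 + z + 6) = (z - 3)*(z - 2)*(z^2 - 2*z - 3) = (z - 3)^2*(z - 2)*(z + 1)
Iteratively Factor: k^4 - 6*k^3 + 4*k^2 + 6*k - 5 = (k + 1)*(k^3 - 7*k^2 + 11*k - 5) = (k - 5)*(k + 1)*(k^2 - 2*k + 1) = (k - 5)*(k - 1)*(k + 1)*(k - 1)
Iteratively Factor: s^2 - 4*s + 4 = (s - 2)*(s - 2)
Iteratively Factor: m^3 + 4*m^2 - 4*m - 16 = (m + 4)*(m^2 - 4) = (m + 2)*(m + 4)*(m - 2)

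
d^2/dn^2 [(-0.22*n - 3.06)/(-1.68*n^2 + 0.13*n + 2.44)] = ((-2.2176*n - 10.2244)*(-1.68*n^2 + 0.13*n + 2.44) - (0.22*n + 3.06)*(3.36*n - 0.13)*(6.72*n - 0.26))/(-1.68*n^2 + 0.13*n + 2.44)^3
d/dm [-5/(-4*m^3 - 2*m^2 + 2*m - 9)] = 10*(-6*m^2 - 2*m + 1)/(4*m^3 + 2*m^2 - 2*m + 9)^2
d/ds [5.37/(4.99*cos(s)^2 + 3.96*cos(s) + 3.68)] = (53.5926*cos(s) + 21.2652)*sin(s)/(4.99*cos(s)^2 + 3.96*cos(s) + 3.68)^2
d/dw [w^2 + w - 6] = 2*w + 1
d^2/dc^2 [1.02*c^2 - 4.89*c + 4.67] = 2.04000000000000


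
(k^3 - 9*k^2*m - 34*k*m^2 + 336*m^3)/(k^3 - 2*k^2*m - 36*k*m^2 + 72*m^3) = (k^2 - 15*k*m + 56*m^2)/(k^2 - 8*k*m + 12*m^2)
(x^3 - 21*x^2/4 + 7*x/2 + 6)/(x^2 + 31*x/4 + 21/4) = (x^2 - 6*x + 8)/(x + 7)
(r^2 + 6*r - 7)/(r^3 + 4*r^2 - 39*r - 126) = (r - 1)/(r^2 - 3*r - 18)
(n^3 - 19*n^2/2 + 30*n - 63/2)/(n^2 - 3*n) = n - 13/2 + 21/(2*n)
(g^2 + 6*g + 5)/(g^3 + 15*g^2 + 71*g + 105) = (g + 1)/(g^2 + 10*g + 21)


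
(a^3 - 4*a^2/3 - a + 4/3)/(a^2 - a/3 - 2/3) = (3*a^2 - a - 4)/(3*a + 2)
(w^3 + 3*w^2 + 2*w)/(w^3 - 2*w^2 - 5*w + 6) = w*(w + 1)/(w^2 - 4*w + 3)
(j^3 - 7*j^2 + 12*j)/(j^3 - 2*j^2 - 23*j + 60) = j/(j + 5)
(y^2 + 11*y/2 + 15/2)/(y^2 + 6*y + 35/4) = 2*(y + 3)/(2*y + 7)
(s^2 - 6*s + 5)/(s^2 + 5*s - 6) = (s - 5)/(s + 6)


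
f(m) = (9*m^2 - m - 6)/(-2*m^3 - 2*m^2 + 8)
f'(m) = (18*m - 1)/(-2*m^3 - 2*m^2 + 8) + (6*m^2 + 4*m)*(9*m^2 - m - 6)/(-2*m^3 - 2*m^2 + 8)^2 = (-m*(3*m + 2)*(-9*m^2 + m + 6) + (1 - 18*m)*(m^3 + m^2 - 4))/(2*(m^3 + m^2 - 4)^2)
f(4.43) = -0.81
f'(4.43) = 0.15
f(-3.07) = 1.74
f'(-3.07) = 0.44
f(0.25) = -0.73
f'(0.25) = 0.32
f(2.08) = -1.65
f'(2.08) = 1.09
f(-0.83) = 0.13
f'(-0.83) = -2.04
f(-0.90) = 0.28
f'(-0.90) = -2.15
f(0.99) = 0.45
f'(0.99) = 5.18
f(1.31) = 113.59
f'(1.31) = 24956.60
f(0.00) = -0.75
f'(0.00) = -0.12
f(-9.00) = 0.56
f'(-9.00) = 0.07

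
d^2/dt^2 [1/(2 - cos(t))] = (cos(t)^2 + 2*cos(t) - 2)/(cos(t) - 2)^3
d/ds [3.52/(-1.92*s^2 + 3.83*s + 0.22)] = (13.5168*s - 13.4816)/(-1.92*s^2 + 3.83*s + 0.22)^2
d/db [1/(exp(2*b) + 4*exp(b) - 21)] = 2*(-exp(b) - 2)*exp(b)/(exp(2*b) + 4*exp(b) - 21)^2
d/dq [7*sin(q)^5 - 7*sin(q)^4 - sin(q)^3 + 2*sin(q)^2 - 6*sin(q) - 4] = (35*sin(q)^4 - 28*sin(q)^3 - 3*sin(q)^2 + 4*sin(q) - 6)*cos(q)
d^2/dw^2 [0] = 0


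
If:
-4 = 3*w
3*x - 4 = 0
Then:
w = -4/3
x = 4/3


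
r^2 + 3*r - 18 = (r - 3)*(r + 6)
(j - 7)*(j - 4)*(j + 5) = j^3 - 6*j^2 - 27*j + 140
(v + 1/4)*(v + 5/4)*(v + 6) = v^3 + 15*v^2/2 + 149*v/16 + 15/8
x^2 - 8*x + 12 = (x - 6)*(x - 2)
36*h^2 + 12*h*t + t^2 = (6*h + t)^2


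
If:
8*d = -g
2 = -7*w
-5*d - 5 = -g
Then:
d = -5/13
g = 40/13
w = -2/7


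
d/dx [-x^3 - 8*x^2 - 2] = x*(-3*x - 16)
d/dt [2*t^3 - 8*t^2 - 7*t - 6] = 6*t^2 - 16*t - 7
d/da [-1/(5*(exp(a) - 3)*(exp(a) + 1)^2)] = (3*exp(a) - 5)*exp(a)/(5*(exp(a) - 3)^2*(exp(a) + 1)^3)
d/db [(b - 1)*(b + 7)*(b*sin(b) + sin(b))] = (b - 1)*(b + 1)*sin(b) + (b - 1)*(b + 7)*(b*cos(b) + sqrt(2)*sin(b + pi/4)) + (b + 1)*(b + 7)*sin(b)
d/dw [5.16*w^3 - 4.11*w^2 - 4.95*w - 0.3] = 15.48*w^2 - 8.22*w - 4.95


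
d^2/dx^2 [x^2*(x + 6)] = 6*x + 12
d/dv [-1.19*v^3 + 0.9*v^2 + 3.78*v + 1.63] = -3.57*v^2 + 1.8*v + 3.78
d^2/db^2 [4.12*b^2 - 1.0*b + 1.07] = 8.24000000000000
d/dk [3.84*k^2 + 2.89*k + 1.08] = 7.68*k + 2.89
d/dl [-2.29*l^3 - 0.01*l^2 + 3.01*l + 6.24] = -6.87*l^2 - 0.02*l + 3.01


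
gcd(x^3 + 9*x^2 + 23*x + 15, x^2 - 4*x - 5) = x + 1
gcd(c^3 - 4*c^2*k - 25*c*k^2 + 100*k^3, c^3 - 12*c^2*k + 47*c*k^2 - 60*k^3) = c^2 - 9*c*k + 20*k^2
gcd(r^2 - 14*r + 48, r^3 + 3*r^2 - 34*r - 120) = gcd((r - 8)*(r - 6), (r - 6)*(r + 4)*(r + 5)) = r - 6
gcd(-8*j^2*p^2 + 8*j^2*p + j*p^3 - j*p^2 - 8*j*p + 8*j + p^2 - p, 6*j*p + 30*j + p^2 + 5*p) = 1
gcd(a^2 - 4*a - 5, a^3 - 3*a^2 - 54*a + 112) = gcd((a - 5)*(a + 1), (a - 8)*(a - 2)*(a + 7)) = 1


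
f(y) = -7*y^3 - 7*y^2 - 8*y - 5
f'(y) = -21*y^2 - 14*y - 8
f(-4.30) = 456.52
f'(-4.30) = -336.09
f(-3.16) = 171.26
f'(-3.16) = -173.46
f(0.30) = -8.22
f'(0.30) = -14.09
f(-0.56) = -1.49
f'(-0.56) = -6.75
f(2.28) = -142.60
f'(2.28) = -149.09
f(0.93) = -24.12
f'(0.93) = -39.18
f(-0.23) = -3.45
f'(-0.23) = -5.89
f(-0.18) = -3.75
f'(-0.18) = -6.16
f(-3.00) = 145.00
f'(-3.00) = -155.00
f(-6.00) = 1303.00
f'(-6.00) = -680.00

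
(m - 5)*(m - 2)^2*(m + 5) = m^4 - 4*m^3 - 21*m^2 + 100*m - 100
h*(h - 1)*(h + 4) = h^3 + 3*h^2 - 4*h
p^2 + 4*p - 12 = (p - 2)*(p + 6)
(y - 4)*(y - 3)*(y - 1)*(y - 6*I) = y^4 - 8*y^3 - 6*I*y^3 + 19*y^2 + 48*I*y^2 - 12*y - 114*I*y + 72*I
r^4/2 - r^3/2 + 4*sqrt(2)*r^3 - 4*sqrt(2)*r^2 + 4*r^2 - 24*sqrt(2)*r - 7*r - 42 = (r/2 + 1)*(r - 3)*(r + sqrt(2))*(r + 7*sqrt(2))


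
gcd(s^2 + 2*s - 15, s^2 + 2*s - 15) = s^2 + 2*s - 15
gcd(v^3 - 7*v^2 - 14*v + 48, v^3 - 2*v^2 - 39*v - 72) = v^2 - 5*v - 24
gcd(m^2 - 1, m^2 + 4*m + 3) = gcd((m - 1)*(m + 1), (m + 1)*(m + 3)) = m + 1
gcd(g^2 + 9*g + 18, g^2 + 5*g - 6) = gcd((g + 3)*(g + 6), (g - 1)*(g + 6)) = g + 6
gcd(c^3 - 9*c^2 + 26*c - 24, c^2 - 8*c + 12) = c - 2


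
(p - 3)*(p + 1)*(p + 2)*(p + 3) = p^4 + 3*p^3 - 7*p^2 - 27*p - 18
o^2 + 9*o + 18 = (o + 3)*(o + 6)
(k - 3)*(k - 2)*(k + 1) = k^3 - 4*k^2 + k + 6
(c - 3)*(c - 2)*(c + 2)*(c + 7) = c^4 + 4*c^3 - 25*c^2 - 16*c + 84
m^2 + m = m*(m + 1)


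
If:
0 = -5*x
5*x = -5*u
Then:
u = 0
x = 0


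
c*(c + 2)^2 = c^3 + 4*c^2 + 4*c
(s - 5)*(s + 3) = s^2 - 2*s - 15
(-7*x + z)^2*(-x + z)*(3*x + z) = -147*x^4 + 140*x^3*z + 18*x^2*z^2 - 12*x*z^3 + z^4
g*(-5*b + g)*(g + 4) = -5*b*g^2 - 20*b*g + g^3 + 4*g^2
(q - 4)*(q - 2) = q^2 - 6*q + 8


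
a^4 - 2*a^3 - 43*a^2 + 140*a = a*(a - 5)*(a - 4)*(a + 7)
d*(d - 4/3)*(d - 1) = d^3 - 7*d^2/3 + 4*d/3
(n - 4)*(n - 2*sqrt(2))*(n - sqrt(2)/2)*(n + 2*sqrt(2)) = n^4 - 4*n^3 - sqrt(2)*n^3/2 - 8*n^2 + 2*sqrt(2)*n^2 + 4*sqrt(2)*n + 32*n - 16*sqrt(2)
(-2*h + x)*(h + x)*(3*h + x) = -6*h^3 - 5*h^2*x + 2*h*x^2 + x^3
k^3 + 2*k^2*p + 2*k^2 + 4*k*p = k*(k + 2)*(k + 2*p)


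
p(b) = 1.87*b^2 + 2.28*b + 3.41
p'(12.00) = 47.16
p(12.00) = 300.05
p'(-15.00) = -53.82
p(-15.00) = 389.96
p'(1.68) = 8.56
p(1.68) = 12.52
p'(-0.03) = 2.17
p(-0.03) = 3.34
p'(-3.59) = -11.15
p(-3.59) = 19.33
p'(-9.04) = -31.53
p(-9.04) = 135.62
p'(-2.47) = -6.96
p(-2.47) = 9.19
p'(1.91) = 9.42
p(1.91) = 14.59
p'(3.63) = 15.86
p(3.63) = 36.33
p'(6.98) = 28.39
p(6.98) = 110.43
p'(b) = 3.74*b + 2.28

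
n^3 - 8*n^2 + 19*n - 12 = (n - 4)*(n - 3)*(n - 1)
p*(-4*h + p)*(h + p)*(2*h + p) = -8*h^3*p - 10*h^2*p^2 - h*p^3 + p^4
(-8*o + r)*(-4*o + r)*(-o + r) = -32*o^3 + 44*o^2*r - 13*o*r^2 + r^3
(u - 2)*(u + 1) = u^2 - u - 2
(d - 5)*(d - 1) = d^2 - 6*d + 5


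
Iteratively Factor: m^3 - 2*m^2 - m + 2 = (m - 2)*(m^2 - 1) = (m - 2)*(m - 1)*(m + 1)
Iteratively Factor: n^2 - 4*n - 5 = (n - 5)*(n + 1)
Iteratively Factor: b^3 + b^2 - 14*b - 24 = (b + 2)*(b^2 - b - 12) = (b + 2)*(b + 3)*(b - 4)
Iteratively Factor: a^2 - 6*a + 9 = (a - 3)*(a - 3)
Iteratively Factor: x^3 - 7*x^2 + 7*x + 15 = (x - 3)*(x^2 - 4*x - 5) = (x - 3)*(x + 1)*(x - 5)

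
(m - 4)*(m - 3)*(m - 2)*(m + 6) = m^4 - 3*m^3 - 28*m^2 + 132*m - 144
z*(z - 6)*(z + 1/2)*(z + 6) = z^4 + z^3/2 - 36*z^2 - 18*z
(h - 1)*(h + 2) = h^2 + h - 2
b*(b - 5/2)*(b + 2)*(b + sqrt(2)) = b^4 - b^3/2 + sqrt(2)*b^3 - 5*b^2 - sqrt(2)*b^2/2 - 5*sqrt(2)*b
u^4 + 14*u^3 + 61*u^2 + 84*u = u*(u + 3)*(u + 4)*(u + 7)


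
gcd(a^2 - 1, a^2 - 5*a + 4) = a - 1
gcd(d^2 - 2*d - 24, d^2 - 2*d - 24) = d^2 - 2*d - 24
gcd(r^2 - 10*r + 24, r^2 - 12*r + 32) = r - 4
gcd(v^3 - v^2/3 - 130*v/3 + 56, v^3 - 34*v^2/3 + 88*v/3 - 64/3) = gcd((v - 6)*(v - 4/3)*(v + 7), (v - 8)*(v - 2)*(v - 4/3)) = v - 4/3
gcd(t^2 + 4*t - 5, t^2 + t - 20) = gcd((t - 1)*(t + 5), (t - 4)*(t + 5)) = t + 5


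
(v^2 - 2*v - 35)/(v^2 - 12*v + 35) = (v + 5)/(v - 5)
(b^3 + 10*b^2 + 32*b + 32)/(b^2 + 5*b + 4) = (b^2 + 6*b + 8)/(b + 1)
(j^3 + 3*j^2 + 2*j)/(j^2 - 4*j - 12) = j*(j + 1)/(j - 6)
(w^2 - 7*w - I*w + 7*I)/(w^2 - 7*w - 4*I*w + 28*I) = (w - I)/(w - 4*I)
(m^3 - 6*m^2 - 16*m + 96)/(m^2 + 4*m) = m - 10 + 24/m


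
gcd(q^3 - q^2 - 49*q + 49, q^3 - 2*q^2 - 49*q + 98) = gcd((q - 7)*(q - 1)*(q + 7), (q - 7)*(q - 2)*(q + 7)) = q^2 - 49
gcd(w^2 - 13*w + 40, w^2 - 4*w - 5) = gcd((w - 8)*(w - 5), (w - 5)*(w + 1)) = w - 5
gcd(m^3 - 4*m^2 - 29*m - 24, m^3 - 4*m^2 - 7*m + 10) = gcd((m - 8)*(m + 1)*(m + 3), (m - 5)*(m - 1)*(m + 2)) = 1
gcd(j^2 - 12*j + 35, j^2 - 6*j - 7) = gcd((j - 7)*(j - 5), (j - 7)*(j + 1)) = j - 7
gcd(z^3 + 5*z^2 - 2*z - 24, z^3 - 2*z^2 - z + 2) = z - 2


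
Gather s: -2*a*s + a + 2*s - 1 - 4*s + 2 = a + s*(-2*a - 2) + 1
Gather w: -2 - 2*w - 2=-2*w - 4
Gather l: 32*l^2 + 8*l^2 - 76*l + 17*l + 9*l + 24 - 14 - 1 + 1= 40*l^2 - 50*l + 10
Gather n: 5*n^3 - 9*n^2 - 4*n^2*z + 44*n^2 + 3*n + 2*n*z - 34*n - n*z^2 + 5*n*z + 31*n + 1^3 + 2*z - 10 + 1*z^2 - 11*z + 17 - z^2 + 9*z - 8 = 5*n^3 + n^2*(35 - 4*z) + n*(-z^2 + 7*z)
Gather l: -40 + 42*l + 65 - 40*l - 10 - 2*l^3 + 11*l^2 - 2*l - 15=-2*l^3 + 11*l^2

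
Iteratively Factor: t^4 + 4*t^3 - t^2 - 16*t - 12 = (t + 2)*(t^3 + 2*t^2 - 5*t - 6) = (t - 2)*(t + 2)*(t^2 + 4*t + 3) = (t - 2)*(t + 1)*(t + 2)*(t + 3)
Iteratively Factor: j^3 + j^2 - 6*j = (j)*(j^2 + j - 6) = j*(j + 3)*(j - 2)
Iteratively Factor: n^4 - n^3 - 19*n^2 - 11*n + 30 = (n + 2)*(n^3 - 3*n^2 - 13*n + 15) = (n + 2)*(n + 3)*(n^2 - 6*n + 5) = (n - 5)*(n + 2)*(n + 3)*(n - 1)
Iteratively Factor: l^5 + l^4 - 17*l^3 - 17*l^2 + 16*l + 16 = (l - 1)*(l^4 + 2*l^3 - 15*l^2 - 32*l - 16) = (l - 4)*(l - 1)*(l^3 + 6*l^2 + 9*l + 4) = (l - 4)*(l - 1)*(l + 1)*(l^2 + 5*l + 4) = (l - 4)*(l - 1)*(l + 1)*(l + 4)*(l + 1)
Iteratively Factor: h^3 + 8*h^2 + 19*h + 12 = (h + 1)*(h^2 + 7*h + 12) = (h + 1)*(h + 3)*(h + 4)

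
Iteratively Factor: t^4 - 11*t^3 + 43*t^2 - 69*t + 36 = (t - 3)*(t^3 - 8*t^2 + 19*t - 12) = (t - 4)*(t - 3)*(t^2 - 4*t + 3) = (t - 4)*(t - 3)^2*(t - 1)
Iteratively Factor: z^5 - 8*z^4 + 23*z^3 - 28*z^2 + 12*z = (z)*(z^4 - 8*z^3 + 23*z^2 - 28*z + 12) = z*(z - 1)*(z^3 - 7*z^2 + 16*z - 12) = z*(z - 3)*(z - 1)*(z^2 - 4*z + 4) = z*(z - 3)*(z - 2)*(z - 1)*(z - 2)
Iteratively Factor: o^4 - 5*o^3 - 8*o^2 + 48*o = (o + 3)*(o^3 - 8*o^2 + 16*o) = (o - 4)*(o + 3)*(o^2 - 4*o) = o*(o - 4)*(o + 3)*(o - 4)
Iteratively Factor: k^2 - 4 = (k + 2)*(k - 2)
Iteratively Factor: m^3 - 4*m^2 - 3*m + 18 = (m - 3)*(m^2 - m - 6) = (m - 3)^2*(m + 2)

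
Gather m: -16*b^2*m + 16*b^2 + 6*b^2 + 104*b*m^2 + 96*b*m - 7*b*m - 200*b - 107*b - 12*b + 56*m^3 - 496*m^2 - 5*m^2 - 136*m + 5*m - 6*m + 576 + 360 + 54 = 22*b^2 - 319*b + 56*m^3 + m^2*(104*b - 501) + m*(-16*b^2 + 89*b - 137) + 990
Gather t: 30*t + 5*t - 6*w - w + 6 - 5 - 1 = 35*t - 7*w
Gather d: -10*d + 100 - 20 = 80 - 10*d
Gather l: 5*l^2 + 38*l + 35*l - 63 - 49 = 5*l^2 + 73*l - 112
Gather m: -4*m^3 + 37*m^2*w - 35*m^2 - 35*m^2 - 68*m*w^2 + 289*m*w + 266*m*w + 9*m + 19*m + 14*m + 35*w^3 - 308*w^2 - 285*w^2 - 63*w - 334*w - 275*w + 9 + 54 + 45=-4*m^3 + m^2*(37*w - 70) + m*(-68*w^2 + 555*w + 42) + 35*w^3 - 593*w^2 - 672*w + 108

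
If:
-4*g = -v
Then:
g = v/4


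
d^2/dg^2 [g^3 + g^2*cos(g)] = -g^2*cos(g) - 4*g*sin(g) + 6*g + 2*cos(g)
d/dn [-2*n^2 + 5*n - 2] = 5 - 4*n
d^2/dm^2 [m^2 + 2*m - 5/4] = 2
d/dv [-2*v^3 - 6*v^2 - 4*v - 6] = -6*v^2 - 12*v - 4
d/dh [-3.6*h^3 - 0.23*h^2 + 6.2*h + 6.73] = -10.8*h^2 - 0.46*h + 6.2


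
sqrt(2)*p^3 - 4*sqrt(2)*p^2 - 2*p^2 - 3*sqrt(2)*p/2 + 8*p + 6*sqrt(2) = (p - 4)*(p - 3*sqrt(2)/2)*(sqrt(2)*p + 1)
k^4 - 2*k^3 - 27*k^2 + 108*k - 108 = (k - 3)^2*(k - 2)*(k + 6)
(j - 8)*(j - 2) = j^2 - 10*j + 16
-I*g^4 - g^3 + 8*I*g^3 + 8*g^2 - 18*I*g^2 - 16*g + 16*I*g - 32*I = (g - 4)^2*(g - 2*I)*(-I*g + 1)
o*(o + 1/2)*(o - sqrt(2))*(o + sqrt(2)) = o^4 + o^3/2 - 2*o^2 - o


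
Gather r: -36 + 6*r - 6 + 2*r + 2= 8*r - 40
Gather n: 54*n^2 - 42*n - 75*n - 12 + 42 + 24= 54*n^2 - 117*n + 54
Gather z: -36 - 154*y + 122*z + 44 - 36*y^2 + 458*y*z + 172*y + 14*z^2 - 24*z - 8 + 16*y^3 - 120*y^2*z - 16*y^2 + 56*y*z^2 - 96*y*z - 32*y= 16*y^3 - 52*y^2 - 14*y + z^2*(56*y + 14) + z*(-120*y^2 + 362*y + 98)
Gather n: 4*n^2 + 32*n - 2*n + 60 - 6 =4*n^2 + 30*n + 54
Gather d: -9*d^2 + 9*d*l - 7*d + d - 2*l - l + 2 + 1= -9*d^2 + d*(9*l - 6) - 3*l + 3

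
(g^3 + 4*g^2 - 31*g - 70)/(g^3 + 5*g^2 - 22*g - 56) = (g - 5)/(g - 4)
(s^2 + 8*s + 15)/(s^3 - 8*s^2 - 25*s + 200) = (s + 3)/(s^2 - 13*s + 40)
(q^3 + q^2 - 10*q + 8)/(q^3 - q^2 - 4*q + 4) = (q + 4)/(q + 2)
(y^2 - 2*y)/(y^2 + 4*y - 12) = y/(y + 6)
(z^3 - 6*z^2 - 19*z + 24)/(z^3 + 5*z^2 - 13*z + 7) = (z^2 - 5*z - 24)/(z^2 + 6*z - 7)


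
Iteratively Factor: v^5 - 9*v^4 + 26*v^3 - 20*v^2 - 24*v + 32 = (v - 2)*(v^4 - 7*v^3 + 12*v^2 + 4*v - 16) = (v - 4)*(v - 2)*(v^3 - 3*v^2 + 4) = (v - 4)*(v - 2)^2*(v^2 - v - 2) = (v - 4)*(v - 2)^2*(v + 1)*(v - 2)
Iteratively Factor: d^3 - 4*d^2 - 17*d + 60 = (d - 5)*(d^2 + d - 12) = (d - 5)*(d + 4)*(d - 3)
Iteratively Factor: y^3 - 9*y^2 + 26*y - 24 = (y - 2)*(y^2 - 7*y + 12) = (y - 3)*(y - 2)*(y - 4)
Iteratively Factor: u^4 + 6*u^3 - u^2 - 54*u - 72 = (u + 3)*(u^3 + 3*u^2 - 10*u - 24) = (u + 3)*(u + 4)*(u^2 - u - 6) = (u - 3)*(u + 3)*(u + 4)*(u + 2)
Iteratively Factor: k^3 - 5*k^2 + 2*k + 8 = (k + 1)*(k^2 - 6*k + 8) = (k - 4)*(k + 1)*(k - 2)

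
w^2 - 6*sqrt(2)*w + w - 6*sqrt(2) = (w + 1)*(w - 6*sqrt(2))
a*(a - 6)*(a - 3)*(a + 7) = a^4 - 2*a^3 - 45*a^2 + 126*a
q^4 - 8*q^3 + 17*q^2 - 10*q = q*(q - 5)*(q - 2)*(q - 1)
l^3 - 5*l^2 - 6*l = l*(l - 6)*(l + 1)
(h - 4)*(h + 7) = h^2 + 3*h - 28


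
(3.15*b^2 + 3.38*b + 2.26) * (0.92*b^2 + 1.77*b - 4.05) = 2.898*b^4 + 8.6851*b^3 - 4.6957*b^2 - 9.6888*b - 9.153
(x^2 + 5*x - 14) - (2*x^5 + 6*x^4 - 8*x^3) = -2*x^5 - 6*x^4 + 8*x^3 + x^2 + 5*x - 14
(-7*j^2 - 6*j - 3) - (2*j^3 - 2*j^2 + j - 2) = -2*j^3 - 5*j^2 - 7*j - 1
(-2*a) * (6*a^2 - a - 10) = -12*a^3 + 2*a^2 + 20*a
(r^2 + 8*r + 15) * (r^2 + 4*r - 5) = r^4 + 12*r^3 + 42*r^2 + 20*r - 75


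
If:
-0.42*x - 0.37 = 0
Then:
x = -0.88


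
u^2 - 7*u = u*(u - 7)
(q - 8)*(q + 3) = q^2 - 5*q - 24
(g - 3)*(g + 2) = g^2 - g - 6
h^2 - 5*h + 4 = (h - 4)*(h - 1)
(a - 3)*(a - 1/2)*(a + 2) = a^3 - 3*a^2/2 - 11*a/2 + 3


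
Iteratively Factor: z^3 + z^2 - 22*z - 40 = (z - 5)*(z^2 + 6*z + 8) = (z - 5)*(z + 2)*(z + 4)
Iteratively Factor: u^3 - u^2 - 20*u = (u)*(u^2 - u - 20) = u*(u - 5)*(u + 4)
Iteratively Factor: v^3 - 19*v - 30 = (v + 3)*(v^2 - 3*v - 10) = (v - 5)*(v + 3)*(v + 2)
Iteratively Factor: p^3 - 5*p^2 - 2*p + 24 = (p - 4)*(p^2 - p - 6) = (p - 4)*(p + 2)*(p - 3)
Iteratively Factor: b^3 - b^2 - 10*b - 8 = (b - 4)*(b^2 + 3*b + 2) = (b - 4)*(b + 1)*(b + 2)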